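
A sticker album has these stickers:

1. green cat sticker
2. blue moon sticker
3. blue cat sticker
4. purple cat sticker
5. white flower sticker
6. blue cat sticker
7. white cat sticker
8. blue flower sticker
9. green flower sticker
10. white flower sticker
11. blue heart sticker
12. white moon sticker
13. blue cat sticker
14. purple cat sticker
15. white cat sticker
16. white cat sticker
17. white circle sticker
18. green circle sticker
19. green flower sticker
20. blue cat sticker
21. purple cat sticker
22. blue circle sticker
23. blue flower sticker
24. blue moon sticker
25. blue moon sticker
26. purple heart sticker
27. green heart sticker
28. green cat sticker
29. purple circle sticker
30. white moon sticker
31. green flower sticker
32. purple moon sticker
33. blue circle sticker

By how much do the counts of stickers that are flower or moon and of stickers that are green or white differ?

2

stickers that are flower or moon: 13. stickers that are green or white: 15.
|13 − 15| = 15 − 13 = 2.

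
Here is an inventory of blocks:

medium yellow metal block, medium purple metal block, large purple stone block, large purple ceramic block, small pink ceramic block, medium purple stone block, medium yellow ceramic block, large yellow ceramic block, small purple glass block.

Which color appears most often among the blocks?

purple

Counts by color: purple 5, yellow 3, pink 1.
The maximum is 5, held uniquely by purple.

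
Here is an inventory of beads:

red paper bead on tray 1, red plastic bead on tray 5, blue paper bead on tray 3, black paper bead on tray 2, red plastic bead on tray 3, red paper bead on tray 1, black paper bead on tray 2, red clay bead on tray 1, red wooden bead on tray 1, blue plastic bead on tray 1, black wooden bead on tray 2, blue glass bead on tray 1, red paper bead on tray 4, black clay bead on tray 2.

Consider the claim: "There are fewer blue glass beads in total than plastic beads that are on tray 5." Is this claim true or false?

False

|blue glass beads| = 1.
|plastic beads on tray 5| = 1.
The claim requires 1 < 1, which does not hold.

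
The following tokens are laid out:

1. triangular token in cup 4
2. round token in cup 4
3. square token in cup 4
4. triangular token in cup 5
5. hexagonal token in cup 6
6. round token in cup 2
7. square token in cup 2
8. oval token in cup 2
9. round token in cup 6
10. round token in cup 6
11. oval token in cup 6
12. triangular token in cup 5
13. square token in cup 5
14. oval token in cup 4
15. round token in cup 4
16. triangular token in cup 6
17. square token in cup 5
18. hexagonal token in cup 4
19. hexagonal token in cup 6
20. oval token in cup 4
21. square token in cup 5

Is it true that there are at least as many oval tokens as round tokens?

There are 4 oval tokens.
There are 5 round tokens.
The claim requires 4 ≥ 5, which does not hold.

False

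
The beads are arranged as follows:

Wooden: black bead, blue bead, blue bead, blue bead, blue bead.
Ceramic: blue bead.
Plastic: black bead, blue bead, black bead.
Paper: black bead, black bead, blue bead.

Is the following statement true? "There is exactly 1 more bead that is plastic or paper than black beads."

|beads that are plastic or paper| = 6.
|black beads| = 5.
The claim requires 6 − 5 (= 1) to equal 1, which holds.

True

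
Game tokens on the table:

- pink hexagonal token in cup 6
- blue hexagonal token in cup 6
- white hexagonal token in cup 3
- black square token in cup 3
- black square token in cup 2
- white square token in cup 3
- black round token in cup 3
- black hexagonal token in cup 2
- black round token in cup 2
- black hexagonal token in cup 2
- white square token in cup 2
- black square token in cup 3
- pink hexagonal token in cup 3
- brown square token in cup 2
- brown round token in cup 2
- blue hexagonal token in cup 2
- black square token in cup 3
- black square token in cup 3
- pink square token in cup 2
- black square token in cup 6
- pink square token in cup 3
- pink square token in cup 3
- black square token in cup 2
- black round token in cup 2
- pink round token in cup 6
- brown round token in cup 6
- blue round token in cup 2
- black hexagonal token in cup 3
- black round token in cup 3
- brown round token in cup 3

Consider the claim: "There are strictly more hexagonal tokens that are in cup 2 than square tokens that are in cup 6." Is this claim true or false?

True

|hexagonal tokens in cup 2| = 3.
|square tokens in cup 6| = 1.
The claim requires 3 > 1, which holds.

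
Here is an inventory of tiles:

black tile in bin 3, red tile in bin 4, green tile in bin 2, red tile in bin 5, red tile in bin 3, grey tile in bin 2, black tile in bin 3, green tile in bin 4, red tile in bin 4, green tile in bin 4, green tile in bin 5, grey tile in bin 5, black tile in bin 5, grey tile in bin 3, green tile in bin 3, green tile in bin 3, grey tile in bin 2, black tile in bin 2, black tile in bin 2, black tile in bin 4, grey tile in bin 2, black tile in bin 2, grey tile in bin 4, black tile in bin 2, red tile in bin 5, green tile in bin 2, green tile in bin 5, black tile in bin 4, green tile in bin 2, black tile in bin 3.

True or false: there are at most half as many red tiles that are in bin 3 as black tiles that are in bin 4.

True

There is 1 red tile in bin 3.
There are 2 black tiles in bin 4.
The claim requires 2 × 1 = 2 ≤ 2, which holds.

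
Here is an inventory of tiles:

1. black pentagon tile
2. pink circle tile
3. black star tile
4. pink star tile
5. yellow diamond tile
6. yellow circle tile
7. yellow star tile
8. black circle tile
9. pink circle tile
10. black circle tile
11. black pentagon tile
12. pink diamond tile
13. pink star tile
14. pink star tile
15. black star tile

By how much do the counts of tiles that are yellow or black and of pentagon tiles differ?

7

tiles that are yellow or black: 9. pentagon tiles: 2.
|9 − 2| = 9 − 2 = 7.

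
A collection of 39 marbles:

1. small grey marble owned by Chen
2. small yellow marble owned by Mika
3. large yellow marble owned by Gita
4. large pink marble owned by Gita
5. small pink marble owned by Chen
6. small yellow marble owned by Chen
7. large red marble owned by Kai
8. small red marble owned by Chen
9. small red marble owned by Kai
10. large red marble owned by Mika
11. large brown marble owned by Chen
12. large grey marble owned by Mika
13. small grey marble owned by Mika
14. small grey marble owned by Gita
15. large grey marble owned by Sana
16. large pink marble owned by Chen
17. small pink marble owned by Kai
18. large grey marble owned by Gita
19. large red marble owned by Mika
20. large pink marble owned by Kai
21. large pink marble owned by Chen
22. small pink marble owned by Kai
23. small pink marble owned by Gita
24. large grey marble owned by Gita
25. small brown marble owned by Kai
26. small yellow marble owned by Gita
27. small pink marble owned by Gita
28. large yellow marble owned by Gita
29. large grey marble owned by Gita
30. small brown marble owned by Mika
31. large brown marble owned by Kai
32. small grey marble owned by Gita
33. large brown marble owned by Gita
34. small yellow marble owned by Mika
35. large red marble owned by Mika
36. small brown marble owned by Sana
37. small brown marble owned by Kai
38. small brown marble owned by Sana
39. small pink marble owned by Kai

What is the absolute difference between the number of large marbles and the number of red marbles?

12

large marbles: 18. red marbles: 6.
|18 − 6| = 18 − 6 = 12.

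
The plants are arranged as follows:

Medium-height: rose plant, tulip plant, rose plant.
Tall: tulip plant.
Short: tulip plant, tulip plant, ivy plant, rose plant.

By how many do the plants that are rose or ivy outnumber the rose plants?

1

plants that are rose or ivy: 4.
rose plants: 3.
4 − 3 = 1.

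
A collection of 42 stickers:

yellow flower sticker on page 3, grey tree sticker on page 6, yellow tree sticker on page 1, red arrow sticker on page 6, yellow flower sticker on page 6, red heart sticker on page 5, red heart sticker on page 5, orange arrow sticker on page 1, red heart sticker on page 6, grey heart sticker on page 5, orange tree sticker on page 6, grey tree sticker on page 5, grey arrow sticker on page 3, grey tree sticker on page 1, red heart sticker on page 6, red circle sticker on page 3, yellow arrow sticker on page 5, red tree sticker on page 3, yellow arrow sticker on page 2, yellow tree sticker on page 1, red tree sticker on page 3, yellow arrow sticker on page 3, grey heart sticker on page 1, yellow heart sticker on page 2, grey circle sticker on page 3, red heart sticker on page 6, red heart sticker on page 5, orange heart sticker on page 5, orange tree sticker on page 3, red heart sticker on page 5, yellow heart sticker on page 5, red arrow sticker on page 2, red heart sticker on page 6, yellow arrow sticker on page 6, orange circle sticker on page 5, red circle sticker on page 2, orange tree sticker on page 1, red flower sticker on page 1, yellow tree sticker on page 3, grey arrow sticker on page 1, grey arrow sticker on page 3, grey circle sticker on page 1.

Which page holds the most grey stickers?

Counts by page (restricted to grey stickers): page 1→4, page 3→3, page 5→2, page 6→1, page 2→0.
The maximum is 4, held uniquely by page 1.

page 1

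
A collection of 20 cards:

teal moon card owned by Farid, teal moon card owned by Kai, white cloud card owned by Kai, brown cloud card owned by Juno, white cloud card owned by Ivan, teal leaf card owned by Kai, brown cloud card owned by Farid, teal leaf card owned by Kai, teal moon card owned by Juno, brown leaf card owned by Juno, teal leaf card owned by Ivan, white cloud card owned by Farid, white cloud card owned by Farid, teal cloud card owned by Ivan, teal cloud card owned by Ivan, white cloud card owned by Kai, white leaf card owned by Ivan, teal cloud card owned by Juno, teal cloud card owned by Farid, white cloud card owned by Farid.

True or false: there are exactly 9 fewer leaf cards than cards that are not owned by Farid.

|leaf cards| = 5.
|cards that are not owned by Farid| = 14.
The claim requires 14 − 5 (= 9) to equal 9, which holds.

True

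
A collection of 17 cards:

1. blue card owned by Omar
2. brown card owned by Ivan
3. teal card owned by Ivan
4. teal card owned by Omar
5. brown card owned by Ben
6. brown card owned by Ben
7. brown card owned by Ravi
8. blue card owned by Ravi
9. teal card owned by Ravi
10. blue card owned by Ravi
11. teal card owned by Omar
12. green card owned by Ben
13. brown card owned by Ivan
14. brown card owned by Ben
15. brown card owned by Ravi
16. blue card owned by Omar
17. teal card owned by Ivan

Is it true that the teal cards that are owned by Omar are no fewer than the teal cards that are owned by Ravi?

True

Count of teal cards owned by Omar: 2.
Count of teal cards owned by Ravi: 1.
The claim requires 2 ≥ 1, which holds.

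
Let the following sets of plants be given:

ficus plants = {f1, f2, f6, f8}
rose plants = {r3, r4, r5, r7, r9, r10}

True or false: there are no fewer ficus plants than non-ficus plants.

|ficus plants| = 4.
|non-ficus plants| = 6.
The claim requires 4 ≥ 6, which does not hold.

False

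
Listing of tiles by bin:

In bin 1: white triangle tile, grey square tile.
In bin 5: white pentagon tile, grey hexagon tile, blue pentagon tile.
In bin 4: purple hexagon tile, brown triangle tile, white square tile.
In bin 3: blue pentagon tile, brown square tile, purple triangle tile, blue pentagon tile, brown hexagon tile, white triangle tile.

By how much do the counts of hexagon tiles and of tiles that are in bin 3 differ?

3

hexagon tiles: 3. tiles in bin 3: 6.
|3 − 6| = 6 − 3 = 3.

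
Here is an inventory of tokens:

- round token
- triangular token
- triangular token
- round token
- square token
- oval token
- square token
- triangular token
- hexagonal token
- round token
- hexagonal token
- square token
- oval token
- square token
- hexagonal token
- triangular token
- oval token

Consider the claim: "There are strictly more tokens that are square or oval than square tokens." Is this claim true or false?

True

tokens that are square or oval: 7.
square tokens: 4.
The claim requires 7 > 4, which holds.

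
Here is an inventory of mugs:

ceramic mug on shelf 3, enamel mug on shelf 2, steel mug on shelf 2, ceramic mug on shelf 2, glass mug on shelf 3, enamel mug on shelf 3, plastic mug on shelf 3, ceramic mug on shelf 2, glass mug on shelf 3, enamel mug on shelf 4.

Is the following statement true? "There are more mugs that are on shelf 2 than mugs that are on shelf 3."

There are 4 mugs on shelf 2.
There are 5 mugs on shelf 3.
The claim requires 4 > 5, which does not hold.

False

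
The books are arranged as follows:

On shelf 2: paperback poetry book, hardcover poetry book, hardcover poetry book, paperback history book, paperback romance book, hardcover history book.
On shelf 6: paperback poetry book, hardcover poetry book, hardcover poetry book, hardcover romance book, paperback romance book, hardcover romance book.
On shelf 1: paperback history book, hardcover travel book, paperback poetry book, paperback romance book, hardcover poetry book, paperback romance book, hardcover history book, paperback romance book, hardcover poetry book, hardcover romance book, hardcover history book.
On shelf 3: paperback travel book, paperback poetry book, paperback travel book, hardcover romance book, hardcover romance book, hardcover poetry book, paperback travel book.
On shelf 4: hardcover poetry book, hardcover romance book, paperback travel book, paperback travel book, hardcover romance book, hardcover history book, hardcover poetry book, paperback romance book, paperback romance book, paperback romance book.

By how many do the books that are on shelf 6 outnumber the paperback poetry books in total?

2

books on shelf 6: 6.
paperback poetry books: 4.
6 − 4 = 2.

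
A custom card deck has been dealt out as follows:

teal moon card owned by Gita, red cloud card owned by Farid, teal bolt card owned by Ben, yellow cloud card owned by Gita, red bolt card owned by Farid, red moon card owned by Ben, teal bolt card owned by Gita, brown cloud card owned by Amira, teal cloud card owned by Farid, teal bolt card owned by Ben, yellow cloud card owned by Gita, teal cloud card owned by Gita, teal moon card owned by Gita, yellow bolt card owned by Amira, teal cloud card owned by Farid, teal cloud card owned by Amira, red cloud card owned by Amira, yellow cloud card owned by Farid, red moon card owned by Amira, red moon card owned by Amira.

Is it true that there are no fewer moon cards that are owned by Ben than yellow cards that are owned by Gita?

False

moon cards owned by Ben: 1.
yellow cards owned by Gita: 2.
The claim requires 1 ≥ 2, which does not hold.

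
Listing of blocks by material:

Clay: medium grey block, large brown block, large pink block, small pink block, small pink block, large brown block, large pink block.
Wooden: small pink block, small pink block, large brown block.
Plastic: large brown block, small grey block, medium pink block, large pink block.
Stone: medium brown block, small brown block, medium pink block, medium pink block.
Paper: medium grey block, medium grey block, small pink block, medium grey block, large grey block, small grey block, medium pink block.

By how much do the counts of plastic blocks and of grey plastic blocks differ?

3

plastic blocks: 4. grey plastic blocks: 1.
|4 − 1| = 4 − 1 = 3.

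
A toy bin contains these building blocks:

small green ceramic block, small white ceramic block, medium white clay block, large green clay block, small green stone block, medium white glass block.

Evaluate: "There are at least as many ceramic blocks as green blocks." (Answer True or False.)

|ceramic blocks| = 2.
|green blocks| = 3.
The claim requires 2 ≥ 3, which does not hold.

False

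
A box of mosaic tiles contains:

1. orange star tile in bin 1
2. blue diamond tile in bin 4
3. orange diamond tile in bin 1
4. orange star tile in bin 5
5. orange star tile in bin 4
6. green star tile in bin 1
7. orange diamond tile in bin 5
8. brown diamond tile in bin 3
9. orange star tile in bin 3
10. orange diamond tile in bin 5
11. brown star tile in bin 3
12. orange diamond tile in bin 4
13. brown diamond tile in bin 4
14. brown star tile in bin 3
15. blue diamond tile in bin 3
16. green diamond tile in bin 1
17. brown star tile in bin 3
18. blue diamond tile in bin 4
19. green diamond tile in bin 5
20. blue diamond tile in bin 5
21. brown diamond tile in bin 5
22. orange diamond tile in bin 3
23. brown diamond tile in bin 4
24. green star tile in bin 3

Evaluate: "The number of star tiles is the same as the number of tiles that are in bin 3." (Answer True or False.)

False

|star tiles| = 9.
|tiles in bin 3| = 8.
The claim requires 9 = 8, which does not hold.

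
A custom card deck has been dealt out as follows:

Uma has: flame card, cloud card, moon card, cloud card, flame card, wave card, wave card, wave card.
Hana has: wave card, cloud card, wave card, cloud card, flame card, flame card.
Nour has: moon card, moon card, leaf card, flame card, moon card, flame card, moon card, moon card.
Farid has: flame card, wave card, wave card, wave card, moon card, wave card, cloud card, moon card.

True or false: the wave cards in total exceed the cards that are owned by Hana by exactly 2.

False

There are 9 wave cards.
Count of cards owned by Hana: 6.
The claim requires 9 − 6 (= 3) to equal 2, which does not hold.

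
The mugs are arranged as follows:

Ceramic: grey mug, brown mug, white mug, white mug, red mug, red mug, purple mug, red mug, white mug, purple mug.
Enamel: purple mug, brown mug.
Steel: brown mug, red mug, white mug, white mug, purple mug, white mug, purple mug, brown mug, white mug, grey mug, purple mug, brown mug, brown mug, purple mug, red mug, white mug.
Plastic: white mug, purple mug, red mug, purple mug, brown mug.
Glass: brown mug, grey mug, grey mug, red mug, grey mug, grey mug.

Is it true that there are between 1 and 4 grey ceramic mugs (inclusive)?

True

|grey ceramic mugs| = 1.
The claim requires 1 ≤ 1 ≤ 4, which holds.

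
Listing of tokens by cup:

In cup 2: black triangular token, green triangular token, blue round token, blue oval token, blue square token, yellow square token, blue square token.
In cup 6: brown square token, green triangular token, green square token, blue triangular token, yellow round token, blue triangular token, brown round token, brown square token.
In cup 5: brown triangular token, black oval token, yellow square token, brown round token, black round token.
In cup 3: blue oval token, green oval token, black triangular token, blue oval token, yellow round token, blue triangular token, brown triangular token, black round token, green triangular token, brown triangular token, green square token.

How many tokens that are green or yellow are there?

10

green: 6; yellow: 4; together 6 + 4 = 10.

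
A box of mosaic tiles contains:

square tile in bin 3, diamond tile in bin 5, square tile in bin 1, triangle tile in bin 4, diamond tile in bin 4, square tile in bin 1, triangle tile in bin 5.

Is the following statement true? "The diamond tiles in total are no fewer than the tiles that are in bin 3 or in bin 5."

False

|diamond tiles| = 2.
|tiles in bin 3 or in bin 5| = 3.
The claim requires 2 ≥ 3, which does not hold.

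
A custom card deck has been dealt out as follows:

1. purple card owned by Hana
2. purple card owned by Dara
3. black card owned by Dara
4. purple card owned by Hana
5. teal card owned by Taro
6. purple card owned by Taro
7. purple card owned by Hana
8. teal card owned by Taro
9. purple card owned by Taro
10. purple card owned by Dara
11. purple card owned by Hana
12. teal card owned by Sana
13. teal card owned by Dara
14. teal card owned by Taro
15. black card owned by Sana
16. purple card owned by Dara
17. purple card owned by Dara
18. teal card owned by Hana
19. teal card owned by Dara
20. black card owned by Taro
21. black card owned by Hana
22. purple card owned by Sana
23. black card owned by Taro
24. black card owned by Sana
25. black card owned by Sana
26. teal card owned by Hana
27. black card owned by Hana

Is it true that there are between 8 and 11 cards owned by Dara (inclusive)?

|cards owned by Dara| = 7.
The claim requires 8 ≤ 7 ≤ 11, which does not hold.

False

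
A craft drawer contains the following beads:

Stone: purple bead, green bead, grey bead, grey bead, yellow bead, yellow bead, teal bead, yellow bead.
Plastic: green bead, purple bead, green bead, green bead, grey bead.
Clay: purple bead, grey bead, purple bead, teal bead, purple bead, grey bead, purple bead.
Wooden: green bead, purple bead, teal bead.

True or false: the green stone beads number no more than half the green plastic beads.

There is 1 green stone bead.
There are 3 green plastic beads.
The claim requires 2 × 1 = 2 ≤ 3, which holds.

True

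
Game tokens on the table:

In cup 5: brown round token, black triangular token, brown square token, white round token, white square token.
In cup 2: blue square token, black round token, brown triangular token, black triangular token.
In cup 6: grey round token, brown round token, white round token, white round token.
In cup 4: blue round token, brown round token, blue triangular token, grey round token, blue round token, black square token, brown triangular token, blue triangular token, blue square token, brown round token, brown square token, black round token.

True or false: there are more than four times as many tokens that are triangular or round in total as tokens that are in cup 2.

|tokens that are triangular or round| = 19.
|tokens in cup 2| = 4.
The claim requires 19 > 4 × 4 = 16, which holds.

True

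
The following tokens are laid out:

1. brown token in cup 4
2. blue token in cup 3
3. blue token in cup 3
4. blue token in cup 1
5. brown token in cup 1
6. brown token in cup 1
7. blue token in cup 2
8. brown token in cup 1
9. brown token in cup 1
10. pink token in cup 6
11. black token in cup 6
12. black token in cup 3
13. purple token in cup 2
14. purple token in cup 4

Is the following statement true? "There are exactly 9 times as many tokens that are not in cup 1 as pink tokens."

tokens that are not in cup 1: 9.
pink tokens: 1.
The claim requires 9 = 9 × 1 = 9, which holds.

True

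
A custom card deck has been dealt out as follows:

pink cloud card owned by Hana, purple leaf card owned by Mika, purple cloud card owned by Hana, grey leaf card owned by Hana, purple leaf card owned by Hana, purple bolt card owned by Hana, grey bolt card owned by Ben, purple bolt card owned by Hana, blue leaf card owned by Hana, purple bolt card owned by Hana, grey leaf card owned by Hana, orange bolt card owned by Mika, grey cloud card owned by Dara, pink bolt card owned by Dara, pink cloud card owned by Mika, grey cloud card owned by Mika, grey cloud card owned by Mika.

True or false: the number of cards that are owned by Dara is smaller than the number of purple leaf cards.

cards owned by Dara: 2.
purple leaf cards: 2.
The claim requires 2 < 2, which does not hold.

False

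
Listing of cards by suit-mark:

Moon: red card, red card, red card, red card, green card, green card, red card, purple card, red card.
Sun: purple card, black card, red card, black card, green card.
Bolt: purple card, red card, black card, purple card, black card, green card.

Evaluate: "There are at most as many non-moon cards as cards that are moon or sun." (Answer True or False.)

True

non-moon cards: 11.
cards that are moon or sun: 14.
The claim requires 11 ≤ 14, which holds.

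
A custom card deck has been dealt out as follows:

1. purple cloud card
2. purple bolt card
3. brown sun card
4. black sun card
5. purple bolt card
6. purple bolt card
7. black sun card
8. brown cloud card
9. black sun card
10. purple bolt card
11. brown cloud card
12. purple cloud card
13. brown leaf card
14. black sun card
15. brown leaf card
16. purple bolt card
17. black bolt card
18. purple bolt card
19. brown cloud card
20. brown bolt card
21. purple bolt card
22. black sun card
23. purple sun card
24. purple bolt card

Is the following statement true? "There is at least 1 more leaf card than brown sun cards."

True

There are 2 leaf cards.
There is 1 brown sun card.
The claim requires 2 − 1 = 1 ≥ 1, which holds.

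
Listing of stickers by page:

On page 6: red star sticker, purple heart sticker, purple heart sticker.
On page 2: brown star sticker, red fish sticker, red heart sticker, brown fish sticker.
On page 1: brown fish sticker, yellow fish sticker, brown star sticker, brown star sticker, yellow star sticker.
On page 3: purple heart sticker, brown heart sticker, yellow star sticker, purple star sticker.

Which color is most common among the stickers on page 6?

purple

Counts by color (restricted to stickers on page 6): purple 2, red 1.
The maximum is 2, held uniquely by purple.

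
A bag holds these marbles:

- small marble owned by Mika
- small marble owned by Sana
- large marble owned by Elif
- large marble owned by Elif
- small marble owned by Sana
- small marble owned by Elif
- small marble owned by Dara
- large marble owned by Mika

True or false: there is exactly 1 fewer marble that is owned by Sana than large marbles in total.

True

|marbles owned by Sana| = 2.
|large marbles| = 3.
The claim requires 3 − 2 (= 1) to equal 1, which holds.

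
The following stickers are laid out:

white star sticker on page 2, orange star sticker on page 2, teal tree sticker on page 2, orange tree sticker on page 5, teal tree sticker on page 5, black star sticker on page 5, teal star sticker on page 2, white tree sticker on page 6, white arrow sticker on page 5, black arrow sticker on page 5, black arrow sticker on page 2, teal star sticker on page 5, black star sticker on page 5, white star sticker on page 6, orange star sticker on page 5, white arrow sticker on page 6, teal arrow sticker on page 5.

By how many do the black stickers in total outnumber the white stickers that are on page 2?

black stickers: 4.
white stickers on page 2: 1.
4 − 1 = 3.

3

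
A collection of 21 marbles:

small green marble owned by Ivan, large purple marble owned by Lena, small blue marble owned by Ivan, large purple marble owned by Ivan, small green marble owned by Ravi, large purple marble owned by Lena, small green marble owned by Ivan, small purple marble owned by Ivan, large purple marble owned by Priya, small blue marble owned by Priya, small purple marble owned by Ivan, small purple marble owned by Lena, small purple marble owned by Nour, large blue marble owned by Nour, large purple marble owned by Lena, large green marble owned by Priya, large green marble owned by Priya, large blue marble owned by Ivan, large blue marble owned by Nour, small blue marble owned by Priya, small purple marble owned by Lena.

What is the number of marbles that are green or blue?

blue: 6; green: 5; together 6 + 5 = 11.

11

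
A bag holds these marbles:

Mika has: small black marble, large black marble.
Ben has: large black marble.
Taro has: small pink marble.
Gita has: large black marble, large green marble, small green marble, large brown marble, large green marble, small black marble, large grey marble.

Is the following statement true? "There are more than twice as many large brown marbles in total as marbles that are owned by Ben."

large brown marbles: 1.
marbles owned by Ben: 1.
The claim requires 1 > 2 × 1 = 2, which does not hold.

False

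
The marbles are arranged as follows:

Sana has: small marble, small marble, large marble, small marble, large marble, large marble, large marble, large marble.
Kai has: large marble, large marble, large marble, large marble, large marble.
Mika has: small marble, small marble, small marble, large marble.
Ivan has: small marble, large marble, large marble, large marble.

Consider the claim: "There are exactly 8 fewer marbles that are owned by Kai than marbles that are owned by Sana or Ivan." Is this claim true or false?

Count of marbles owned by Kai: 5.
Count of marbles owned by Sana or Ivan: 12.
The claim requires 12 − 5 (= 7) to equal 8, which does not hold.

False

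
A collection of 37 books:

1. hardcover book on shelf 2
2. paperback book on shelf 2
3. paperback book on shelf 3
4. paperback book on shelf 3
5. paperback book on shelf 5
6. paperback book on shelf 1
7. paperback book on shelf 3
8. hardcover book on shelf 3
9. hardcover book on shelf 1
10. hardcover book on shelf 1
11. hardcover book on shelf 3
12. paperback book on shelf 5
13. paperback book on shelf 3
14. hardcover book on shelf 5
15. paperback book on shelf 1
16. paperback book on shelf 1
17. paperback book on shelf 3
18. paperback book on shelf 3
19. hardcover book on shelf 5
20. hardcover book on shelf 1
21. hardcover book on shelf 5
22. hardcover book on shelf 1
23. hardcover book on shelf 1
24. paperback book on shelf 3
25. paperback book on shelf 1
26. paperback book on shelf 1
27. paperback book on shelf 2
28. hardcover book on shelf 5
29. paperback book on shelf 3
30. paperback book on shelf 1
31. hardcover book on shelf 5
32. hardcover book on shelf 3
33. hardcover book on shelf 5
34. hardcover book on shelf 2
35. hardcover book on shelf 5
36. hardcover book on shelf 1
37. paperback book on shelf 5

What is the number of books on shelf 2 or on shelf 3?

15

on shelf 2: 4; on shelf 3: 11; together 4 + 11 = 15.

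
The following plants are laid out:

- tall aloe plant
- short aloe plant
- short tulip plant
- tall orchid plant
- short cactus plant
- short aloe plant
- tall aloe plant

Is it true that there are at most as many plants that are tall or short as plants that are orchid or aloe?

False

|plants that are tall or short| = 7.
|plants that are orchid or aloe| = 5.
The claim requires 7 ≤ 5, which does not hold.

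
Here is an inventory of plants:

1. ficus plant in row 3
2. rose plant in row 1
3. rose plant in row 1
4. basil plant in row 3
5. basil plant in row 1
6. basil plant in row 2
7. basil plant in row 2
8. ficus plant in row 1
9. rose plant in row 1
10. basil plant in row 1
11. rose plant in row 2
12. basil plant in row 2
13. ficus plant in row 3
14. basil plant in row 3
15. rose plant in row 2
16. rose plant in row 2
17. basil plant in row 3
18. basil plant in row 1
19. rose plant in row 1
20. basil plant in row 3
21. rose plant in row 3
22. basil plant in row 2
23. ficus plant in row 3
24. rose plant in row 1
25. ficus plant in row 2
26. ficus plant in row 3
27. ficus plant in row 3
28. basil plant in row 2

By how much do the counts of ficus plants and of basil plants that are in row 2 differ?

2

ficus plants: 7. basil plants in row 2: 5.
|7 − 5| = 7 − 5 = 2.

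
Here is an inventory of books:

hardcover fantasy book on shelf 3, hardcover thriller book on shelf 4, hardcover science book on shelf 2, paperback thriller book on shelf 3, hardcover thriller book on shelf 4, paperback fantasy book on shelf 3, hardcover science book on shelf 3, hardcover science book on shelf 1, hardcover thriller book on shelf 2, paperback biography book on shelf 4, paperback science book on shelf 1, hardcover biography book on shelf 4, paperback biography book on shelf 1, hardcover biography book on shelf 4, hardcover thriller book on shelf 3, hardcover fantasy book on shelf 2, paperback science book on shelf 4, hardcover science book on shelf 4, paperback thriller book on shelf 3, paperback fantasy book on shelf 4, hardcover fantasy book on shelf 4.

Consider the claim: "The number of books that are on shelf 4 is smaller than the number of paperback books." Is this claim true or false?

books on shelf 4: 9.
paperback books: 8.
The claim requires 9 < 8, which does not hold.

False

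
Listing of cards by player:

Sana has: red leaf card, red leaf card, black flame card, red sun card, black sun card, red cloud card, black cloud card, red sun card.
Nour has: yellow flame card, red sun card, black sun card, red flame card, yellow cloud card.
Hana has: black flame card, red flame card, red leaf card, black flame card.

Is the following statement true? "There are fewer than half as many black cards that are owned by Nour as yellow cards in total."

False

|black cards owned by Nour| = 1.
|yellow cards| = 2.
The claim requires 2 × 1 = 2 < 2, which does not hold.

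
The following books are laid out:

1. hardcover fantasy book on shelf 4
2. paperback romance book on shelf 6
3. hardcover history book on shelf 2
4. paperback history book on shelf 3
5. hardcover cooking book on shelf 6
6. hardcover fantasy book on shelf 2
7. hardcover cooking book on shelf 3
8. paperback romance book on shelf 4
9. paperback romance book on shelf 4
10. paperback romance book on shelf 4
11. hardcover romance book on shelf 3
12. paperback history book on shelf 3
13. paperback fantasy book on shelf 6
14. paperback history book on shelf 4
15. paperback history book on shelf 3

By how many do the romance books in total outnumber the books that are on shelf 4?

0

romance books: 5.
books on shelf 4: 5.
5 − 5 = 0.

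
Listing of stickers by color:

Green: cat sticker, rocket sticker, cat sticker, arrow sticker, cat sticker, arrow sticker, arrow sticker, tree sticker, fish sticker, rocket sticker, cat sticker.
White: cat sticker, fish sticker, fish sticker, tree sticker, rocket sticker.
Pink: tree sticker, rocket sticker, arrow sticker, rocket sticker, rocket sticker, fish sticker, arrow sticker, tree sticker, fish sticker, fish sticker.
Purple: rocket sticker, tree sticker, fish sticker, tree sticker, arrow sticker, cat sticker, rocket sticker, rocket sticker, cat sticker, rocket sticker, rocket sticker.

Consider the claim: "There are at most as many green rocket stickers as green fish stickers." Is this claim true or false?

False

|green rocket stickers| = 2.
|green fish stickers| = 1.
The claim requires 2 ≤ 1, which does not hold.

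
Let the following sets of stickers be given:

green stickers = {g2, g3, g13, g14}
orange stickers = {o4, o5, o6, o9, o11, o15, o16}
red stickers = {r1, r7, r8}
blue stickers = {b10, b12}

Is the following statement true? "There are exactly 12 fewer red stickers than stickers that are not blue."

red stickers: 3.
stickers that are not blue: 14.
The claim requires 14 − 3 (= 11) to equal 12, which does not hold.

False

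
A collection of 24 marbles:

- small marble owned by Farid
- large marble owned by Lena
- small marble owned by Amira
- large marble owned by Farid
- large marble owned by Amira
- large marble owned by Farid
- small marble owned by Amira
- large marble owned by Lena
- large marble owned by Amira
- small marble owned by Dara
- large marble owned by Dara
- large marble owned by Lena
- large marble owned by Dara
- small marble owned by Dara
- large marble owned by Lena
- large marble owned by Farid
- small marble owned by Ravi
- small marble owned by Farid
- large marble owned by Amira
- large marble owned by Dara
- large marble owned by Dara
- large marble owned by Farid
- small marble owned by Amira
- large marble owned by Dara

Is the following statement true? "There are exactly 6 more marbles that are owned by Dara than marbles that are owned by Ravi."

Count of marbles owned by Dara: 7.
Count of marbles owned by Ravi: 1.
The claim requires 7 − 1 (= 6) to equal 6, which holds.

True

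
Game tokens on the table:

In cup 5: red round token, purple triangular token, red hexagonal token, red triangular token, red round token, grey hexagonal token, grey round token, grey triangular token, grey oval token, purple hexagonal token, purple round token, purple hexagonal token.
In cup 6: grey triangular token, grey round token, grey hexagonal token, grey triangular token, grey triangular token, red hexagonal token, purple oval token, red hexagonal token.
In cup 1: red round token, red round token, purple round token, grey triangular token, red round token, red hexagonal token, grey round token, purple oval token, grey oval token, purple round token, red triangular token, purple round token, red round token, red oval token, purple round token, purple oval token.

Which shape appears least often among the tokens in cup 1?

hexagonal

Counts by shape (restricted to tokens in cup 1): round 9, oval 4, triangular 2, hexagonal 1.
The minimum is 1, held uniquely by hexagonal.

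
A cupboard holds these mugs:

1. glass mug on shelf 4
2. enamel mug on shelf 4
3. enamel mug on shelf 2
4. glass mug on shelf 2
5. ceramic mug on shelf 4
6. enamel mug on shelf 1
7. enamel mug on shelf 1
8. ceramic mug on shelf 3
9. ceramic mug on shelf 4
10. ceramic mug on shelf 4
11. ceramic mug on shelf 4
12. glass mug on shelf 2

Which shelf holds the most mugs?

Counts by shelf: shelf 4→6, shelf 2→3, shelf 1→2, shelf 3→1.
The maximum is 6, held uniquely by shelf 4.

shelf 4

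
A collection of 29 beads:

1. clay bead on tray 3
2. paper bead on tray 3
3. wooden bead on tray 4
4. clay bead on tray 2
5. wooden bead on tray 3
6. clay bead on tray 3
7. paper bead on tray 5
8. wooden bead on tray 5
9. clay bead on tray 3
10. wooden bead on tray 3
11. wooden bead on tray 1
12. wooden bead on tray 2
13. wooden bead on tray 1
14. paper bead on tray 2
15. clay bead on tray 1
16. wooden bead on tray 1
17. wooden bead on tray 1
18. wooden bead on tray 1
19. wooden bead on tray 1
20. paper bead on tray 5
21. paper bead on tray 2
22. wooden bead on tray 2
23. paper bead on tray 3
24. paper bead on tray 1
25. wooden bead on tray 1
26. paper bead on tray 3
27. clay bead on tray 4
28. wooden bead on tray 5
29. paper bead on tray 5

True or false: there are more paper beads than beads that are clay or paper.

False

There are 9 paper beads.
There are 15 beads that are clay or paper.
The claim requires 9 > 15, which does not hold.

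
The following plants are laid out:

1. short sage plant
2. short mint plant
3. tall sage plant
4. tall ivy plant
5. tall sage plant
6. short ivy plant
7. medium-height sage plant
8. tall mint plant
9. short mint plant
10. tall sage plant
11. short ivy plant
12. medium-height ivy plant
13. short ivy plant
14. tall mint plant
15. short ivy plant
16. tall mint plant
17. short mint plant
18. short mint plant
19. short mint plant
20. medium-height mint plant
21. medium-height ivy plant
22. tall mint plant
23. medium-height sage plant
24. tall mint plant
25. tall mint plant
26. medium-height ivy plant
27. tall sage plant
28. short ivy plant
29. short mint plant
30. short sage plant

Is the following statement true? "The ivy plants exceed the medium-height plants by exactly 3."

ivy plants: 9.
medium-height plants: 6.
The claim requires 9 − 6 (= 3) to equal 3, which holds.

True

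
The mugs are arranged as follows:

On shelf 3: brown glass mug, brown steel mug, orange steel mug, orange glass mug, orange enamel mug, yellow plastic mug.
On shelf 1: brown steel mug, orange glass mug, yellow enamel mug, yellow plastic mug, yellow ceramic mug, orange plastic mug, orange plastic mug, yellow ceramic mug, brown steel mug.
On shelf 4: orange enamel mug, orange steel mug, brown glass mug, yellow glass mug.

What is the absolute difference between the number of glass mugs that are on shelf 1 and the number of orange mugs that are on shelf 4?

1

glass mugs on shelf 1: 1. orange mugs on shelf 4: 2.
|1 − 2| = 2 − 1 = 1.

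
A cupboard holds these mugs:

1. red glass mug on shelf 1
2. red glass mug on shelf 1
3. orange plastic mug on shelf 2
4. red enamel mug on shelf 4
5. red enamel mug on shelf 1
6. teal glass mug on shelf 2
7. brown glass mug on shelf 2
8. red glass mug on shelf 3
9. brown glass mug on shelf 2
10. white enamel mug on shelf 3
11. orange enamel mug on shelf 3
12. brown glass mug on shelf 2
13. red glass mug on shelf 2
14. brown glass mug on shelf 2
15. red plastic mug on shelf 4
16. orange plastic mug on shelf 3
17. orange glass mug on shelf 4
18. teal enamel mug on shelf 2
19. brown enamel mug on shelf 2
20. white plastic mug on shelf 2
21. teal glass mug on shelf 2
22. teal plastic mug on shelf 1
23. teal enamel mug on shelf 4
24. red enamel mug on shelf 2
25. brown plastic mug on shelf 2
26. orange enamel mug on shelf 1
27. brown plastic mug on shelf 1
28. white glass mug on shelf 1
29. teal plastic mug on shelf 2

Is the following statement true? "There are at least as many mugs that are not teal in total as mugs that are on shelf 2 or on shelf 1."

There are 23 mugs that are not teal.
There are 21 mugs on shelf 2 or on shelf 1.
The claim requires 23 ≥ 21, which holds.

True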